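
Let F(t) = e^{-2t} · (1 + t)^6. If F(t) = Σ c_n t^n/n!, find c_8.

-5888

The EGF product rule gives c_8 = Σ_{k_1+k_2=8} C(8; k_1,k_2) · ∏ g_i(k_i), where e^{-2t} gives (-2)^k; (1+t)^6 gives the falling factorial (6)_k.
g_1(k) for k = 0…8: 1, -2, 4, -8, 16, -32, 64, -128, 256.
g_2(k) for k = 0…8: 1, 6, 30, 120, 360, 720, 720, 0, 0.
c_8 = Σ_k C(8,k)·g_1(k)·g_2(8−k) = 28·4·720 + 56·(-8)·720 + 70·16·360 + 56·(-32)·120 + 28·64·30 + 8·(-128)·6 + 1·256·1 = 80640 − 322560 + 403200 − 215040 + 53760 − 6144 + 256 = -5888.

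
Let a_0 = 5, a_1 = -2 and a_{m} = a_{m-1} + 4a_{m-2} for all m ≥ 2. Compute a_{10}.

17442

The ordinary generating function has denominator 1 - t - 4t^2.
Iterating the recurrence: a_0,…,a_{10} = 5, -2, 18, 10, 82, 122, 450, 938, 2738, 6490, 17442.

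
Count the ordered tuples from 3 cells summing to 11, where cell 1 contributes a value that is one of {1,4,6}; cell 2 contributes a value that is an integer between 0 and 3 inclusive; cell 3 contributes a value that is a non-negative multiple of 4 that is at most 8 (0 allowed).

3

The generating function for the choices is (x + x^4 + x^6)·(1 + x + x^2 + x^3)·(1 + x^4 + x^8); the count is [x^11].
(x + x^4 + x^6) has coefficients 0,1,0,0,1,0,1 for degrees 0…6.
(1 + x + x^2 + x^3) has coefficients 1,1,1,1,0,0,0,0,0,0,0,0 for degrees 0…11.
Finally multiplying by (1 + x^4 + x^8), the product of all factors after the first has coefficients 1,1,1,1,1,1,1,1,1,1,1,1 for degrees 0…11.
[x^11] = 1·1 + 1·1 + 1·1 = 3.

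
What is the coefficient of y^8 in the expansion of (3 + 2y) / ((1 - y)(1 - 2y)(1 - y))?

The denominator gives the recurrence a_n = 4a_(n−1) − 5a_(n−2) + 2a_(n−3) for n ≥ 3; the numerator fixes a_0 = 3, a_1 = 14, a_2 = 41.
Iterating: 3, 14, 41, 100, 223, 474, 981, 2000, 4043, so a_8 = 4043.

4043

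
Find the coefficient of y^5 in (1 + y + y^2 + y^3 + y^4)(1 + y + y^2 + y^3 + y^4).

4

(1 + y + y^2 + y^3 + y^4) has coefficients 1,1,1,1,1 for degrees 0…4.
(1 + y + y^2 + y^3 + y^4) has coefficients 1,1,1,1,1,0 for degrees 0…5.
[y^5] = 1·0 + 1·1 + 1·1 + 1·1 + 1·1 = 4.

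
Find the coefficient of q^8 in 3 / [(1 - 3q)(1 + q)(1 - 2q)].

43263

Partial fractions give a closed form: a_n = (27/4)·3^n + (1/4)·(-1)^n + (-4)·2^n.
At n = 8: a_8 = 43263.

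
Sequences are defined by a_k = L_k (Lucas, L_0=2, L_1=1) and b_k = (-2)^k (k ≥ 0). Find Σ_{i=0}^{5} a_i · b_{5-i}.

The convolution is the x^5 coefficient of A(x)B(x).
Σ = 2·(-32) + 1·16 + 3·(-8) + 4·4 + 7·(-2) + 11·1 = -59.

-59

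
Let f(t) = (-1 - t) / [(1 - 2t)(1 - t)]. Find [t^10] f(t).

-3070

The denominator gives the recurrence a_n = 3a_(n−1) − 2a_(n−2) for n ≥ 2; the numerator fixes a_0 = -1, a_1 = -4.
Iterating: -1, -4, -10, -22, -46, -94, -190, -382, -766, -1534, -3070, so a_10 = -3070.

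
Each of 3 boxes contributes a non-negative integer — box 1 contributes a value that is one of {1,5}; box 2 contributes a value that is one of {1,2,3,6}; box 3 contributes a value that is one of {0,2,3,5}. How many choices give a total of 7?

The generating function for the choices is (x + x⁵)·(x + x² + x³ + x⁶)·(1 + x² + x³ + x⁵); the count is [x⁷].
(x + x⁵) has coefficients 0,1,0,0,0,1 for degrees 0…5.
(x + x² + x³ + x⁶) has coefficients 0,1,1,1,0,0,1,0 for degrees 0…7.
Finally multiplying by (1 + x² + x³ + x⁵), the product of all factors after the first has coefficients 0,1,1,2,2,2,3,1 for degrees 0…7.
[x⁷] = 1·3 + 1·1 = 4.

4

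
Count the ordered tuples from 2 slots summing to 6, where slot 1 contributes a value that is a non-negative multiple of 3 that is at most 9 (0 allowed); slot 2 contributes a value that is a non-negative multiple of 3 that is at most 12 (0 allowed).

3

The generating function for the choices is (1 + y³ + y⁶ + y⁹)·(1 + y³ + y⁶ + y⁹ + y¹²); the count is [y⁶].
(1 + y³ + y⁶ + y⁹) has coefficients 1,0,0,1,0,0,1 for degrees 0…6.
(1 + y³ + y⁶ + y⁹ + y¹²) has coefficients 1,0,0,1,0,0,1 for degrees 0…6.
[y⁶] = 1·1 + 1·1 + 1·1 = 3.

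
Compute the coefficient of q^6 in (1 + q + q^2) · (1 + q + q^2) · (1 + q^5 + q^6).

(1 + q + q^2) has coefficients 1,1,1 for degrees 0…2.
(1 + q + q^2) has coefficients 1,1,1,0,0,0,0 for degrees 0…6.
Finally multiplying by (1 + q^5 + q^6), the product of all factors after the first has coefficients 1,1,1,0,0,1,2 for degrees 0…6.
[q^6] = 1·2 + 1·1 + 1·0 = 3.

3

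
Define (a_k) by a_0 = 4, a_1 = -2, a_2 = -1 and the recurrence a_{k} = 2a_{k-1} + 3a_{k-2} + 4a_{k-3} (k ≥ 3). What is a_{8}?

The ordinary generating function has denominator 1 - 2x - 3x^2 - 4x^3.
Iterating the recurrence: a_0,…,a_{8} = 4, -2, -1, 8, 5, 30, 107, 324, 1089.

1089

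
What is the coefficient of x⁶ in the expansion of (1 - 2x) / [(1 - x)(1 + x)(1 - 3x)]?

Partial fractions give a closed form: a_n = (1/4)·1^n + (3/8)·(-1)^n + (3/8)·3^n.
At n = 6: a_6 = 274.

274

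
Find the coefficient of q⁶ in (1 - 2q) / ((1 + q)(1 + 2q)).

253

Partial fractions give a closed form: a_n = (-3)·(-1)^n + (4)·(-2)^n.
At n = 6: a_6 = 253.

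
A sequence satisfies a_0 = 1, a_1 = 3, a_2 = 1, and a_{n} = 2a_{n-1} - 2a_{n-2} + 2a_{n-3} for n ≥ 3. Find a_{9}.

The ordinary generating function has denominator 1 - 2z + 2z^2 - 2z^3.
Iterating the recurrence: a_0,…,a_{9} = 1, 3, 1, -2, 0, 6, 8, 4, 4, 16.

16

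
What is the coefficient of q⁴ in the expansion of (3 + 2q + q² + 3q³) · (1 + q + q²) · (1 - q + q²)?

4

(3 + 2q + q² + 3q³) has coefficients 3,2,1,3 for degrees 0…3.
(1 + q + q²) has coefficients 1,1,1,0,0 for degrees 0…4.
Finally multiplying by (1 - q + q²), the product of all factors after the first has coefficients 1,0,1,0,1 for degrees 0…4.
[q⁴] = 3·1 + 2·0 + 1·1 + 3·0 = 4.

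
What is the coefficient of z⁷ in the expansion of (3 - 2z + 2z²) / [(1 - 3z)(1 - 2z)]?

The denominator gives the recurrence a_n = 5a_(n−1) − 6a_(n−2) for n ≥ 3; the numerator fixes a_0 = 3, a_1 = 13, a_2 = 49.
Iterating: 3, 13, 49, 167, 541, 1703, 5269, 16127, so a_7 = 16127.

16127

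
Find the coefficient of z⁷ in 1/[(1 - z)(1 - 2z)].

255

Partial fractions give a closed form: a_n = (-1)·1^n + (2)·2^n.
At n = 7: a_7 = 255.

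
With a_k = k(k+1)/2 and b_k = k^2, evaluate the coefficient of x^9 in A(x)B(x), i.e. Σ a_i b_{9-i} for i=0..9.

Write out a_i and b_{9-i} for i = 0,…,9 and sum the products.
Σ = 0·81 + 1·64 + 3·49 + 6·36 + 10·25 + 15·16 + 21·9 + 28·4 + 36·1 + 45·0 = 1254.

1254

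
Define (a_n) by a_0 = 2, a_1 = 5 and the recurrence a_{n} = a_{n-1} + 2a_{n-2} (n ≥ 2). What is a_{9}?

The ordinary generating function has denominator 1 - x - 2x^2.
Iterating the recurrence: a_0,…,a_{9} = 2, 5, 9, 19, 37, 75, 149, 299, 597, 1195.

1195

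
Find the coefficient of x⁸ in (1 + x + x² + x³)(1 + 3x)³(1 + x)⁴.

(1 + x + x² + x³) has coefficients 1,1,1,1 for degrees 0…3.
(1 + 3x)³ has coefficients 1,9,27,27,0,0,0,0,0 for degrees 0…8.
Finally multiplying by (1 + x)⁴, the product of all factors after the first has coefficients 1,13,69,193,307,279,135,27,0 for degrees 0…8.
[x⁸] = 1·0 + 1·27 + 1·135 + 1·279 = 441.

441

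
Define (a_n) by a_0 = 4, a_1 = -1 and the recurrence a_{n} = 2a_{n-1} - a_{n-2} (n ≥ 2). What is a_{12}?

-56

The ordinary generating function has denominator 1 - 2y + y^2.
Iterating the recurrence: a_0,…,a_{12} = 4, -1, -6, -11, -16, -21, -26, -31, -36, -41, -46, -51, -56.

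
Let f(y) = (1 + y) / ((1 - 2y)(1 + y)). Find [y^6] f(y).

Partial fractions give a closed form: a_n = (1)·2^n.
At n = 6: a_6 = 64.

64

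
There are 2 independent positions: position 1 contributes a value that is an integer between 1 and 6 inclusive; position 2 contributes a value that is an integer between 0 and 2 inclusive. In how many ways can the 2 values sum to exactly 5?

The generating function for the choices is (x + x^2 + x^3 + x^4 + x^5 + x^6)·(1 + x + x^2); the count is [x^5].
(x + x^2 + x^3 + x^4 + x^5 + x^6) has coefficients 0,1,1,1,1,1 for degrees 0…5.
(1 + x + x^2) has coefficients 1,1,1,0,0,0 for degrees 0…5.
[x^5] = 1·0 + 1·0 + 1·1 + 1·1 + 1·1 = 3.

3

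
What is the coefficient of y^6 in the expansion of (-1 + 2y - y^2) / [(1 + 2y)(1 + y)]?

The denominator gives the recurrence a_n = −3a_(n−1) − 2a_(n−2) for n ≥ 3; the numerator fixes a_0 = -1, a_1 = 5, a_2 = -14.
Iterating: -1, 5, -14, 32, -68, 140, -284, so a_6 = -284.

-284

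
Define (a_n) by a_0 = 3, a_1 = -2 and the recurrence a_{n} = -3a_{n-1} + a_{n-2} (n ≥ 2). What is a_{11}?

The ordinary generating function has denominator 1 + 3z - z^2.
Iterating the recurrence: a_0,…,a_{11} = 3, -2, 9, -29, 96, -317, 1047, -3458, 11421, -37721, 124584, -411473.

-411473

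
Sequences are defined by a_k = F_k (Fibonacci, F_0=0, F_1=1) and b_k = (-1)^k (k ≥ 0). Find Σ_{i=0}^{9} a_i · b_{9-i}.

The convolution is the t^9 coefficient of A(t)B(t).
Σ = 0·(-1) + 1·1 + 1·(-1) + 2·1 + 3·(-1) + 5·1 + 8·(-1) + 13·1 + 21·(-1) + 34·1 = 22.

22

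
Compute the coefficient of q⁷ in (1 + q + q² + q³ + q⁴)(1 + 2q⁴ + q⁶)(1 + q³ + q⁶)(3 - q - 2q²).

(1 + q + q² + q³ + q⁴) has coefficients 1,1,1,1,1 for degrees 0…4.
(1 + 2q⁴ + q⁶) has coefficients 1,0,0,0,2,0,1,0 for degrees 0…7.
Multiplying by (1 + q³ + q⁶) gives running coefficients 1,0,0,1,2,0,2,2 for degrees 0…7.
Finally multiplying by (3 - q - 2q²), the product of all factors after the first has coefficients 3,-1,-2,3,5,-4,2,4 for degrees 0…7.
[q⁷] = 1·4 + 1·2 + 1·(-4) + 1·5 + 1·3 = 10.

10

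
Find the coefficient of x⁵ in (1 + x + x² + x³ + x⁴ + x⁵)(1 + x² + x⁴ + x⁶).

3

(1 + x + x² + x³ + x⁴ + x⁵) has coefficients 1,1,1,1,1,1 for degrees 0…5.
(1 + x² + x⁴ + x⁶) has coefficients 1,0,1,0,1,0 for degrees 0…5.
[x⁵] = 1·0 + 1·1 + 1·0 + 1·1 + 1·0 + 1·1 = 3.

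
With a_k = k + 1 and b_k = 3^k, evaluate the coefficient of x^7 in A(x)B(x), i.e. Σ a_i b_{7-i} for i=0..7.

The convolution is the t^7 coefficient of A(t)B(t).
Σ = 1·2187 + 2·729 + 3·243 + 4·81 + 5·27 + 6·9 + 7·3 + 8·1 = 4916.

4916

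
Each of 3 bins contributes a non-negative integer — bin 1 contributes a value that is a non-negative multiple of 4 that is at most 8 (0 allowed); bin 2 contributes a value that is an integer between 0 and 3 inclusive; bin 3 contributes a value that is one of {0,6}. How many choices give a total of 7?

The generating function for the choices is (1 + x⁴ + x⁸)·(1 + x + x² + x³)·(1 + x⁶); the count is [x⁷].
(1 + x⁴ + x⁸) has coefficients 1,0,0,0,1,0,0,0 for degrees 0…7.
(1 + x + x² + x³) has coefficients 1,1,1,1,0,0,0,0 for degrees 0…7.
Finally multiplying by (1 + x⁶), the product of all factors after the first has coefficients 1,1,1,1,0,0,1,1 for degrees 0…7.
[x⁷] = 1·1 + 1·1 = 2.

2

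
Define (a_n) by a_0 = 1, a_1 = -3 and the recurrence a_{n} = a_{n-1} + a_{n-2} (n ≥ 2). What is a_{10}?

The ordinary generating function has denominator 1 - t - t^2.
Iterating the recurrence: a_0,…,a_{10} = 1, -3, -2, -5, -7, -12, -19, -31, -50, -81, -131.

-131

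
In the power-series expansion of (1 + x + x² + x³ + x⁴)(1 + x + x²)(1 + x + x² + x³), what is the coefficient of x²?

(1 + x + x² + x³ + x⁴) has coefficients 1,1,1 for degrees 0…2.
(1 + x + x²) has coefficients 1,1,1 for degrees 0…2.
Finally multiplying by (1 + x + x² + x³), the product of all factors after the first has coefficients 1,2,3 for degrees 0…2.
[x²] = 1·3 + 1·2 + 1·1 = 6.

6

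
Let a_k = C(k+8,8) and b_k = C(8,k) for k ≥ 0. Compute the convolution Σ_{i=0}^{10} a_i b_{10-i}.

This is [x^10] in the product of the two ordinary generating functions.
Σ = 1·0 + 9·0 + 45·1 + 165·8 + 495·28 + 1287·56 + 3003·70 + 6435·56 + 12870·28 + 24310·8 + 43758·1 = 1256465.

1256465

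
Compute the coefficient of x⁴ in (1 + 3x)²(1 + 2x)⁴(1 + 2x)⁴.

(1 + 3x)² has coefficients 1,6,9 for degrees 0…2.
(1 + 2x)⁴ has coefficients 1,8,24,32,16 for degrees 0…4.
Finally multiplying by (1 + 2x)⁴, the product of all factors after the first has coefficients 1,16,112,448,1120 for degrees 0…4.
[x⁴] = 1·1120 + 6·448 + 9·112 = 4816.

4816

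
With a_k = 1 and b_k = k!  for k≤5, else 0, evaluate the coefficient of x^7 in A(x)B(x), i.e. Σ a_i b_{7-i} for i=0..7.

154

The convolution is the x^7 coefficient of A(x)B(x).
Σ = 1·0 + 1·0 + 1·120 + 1·24 + 1·6 + 1·2 + 1·1 + 1·1 = 154.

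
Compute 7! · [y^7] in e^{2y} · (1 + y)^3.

8864

The EGF product rule gives c_7 = Σ_{k_1+k_2=7} C(7; k_1,k_2) · ∏ g_i(k_i), where e^{2y} gives (2)^k; (1+y)^3 gives the falling factorial (3)_k.
g_1(k) for k = 0…7: 1, 2, 4, 8, 16, 32, 64, 128.
g_2(k) for k = 0…7: 1, 3, 6, 6, 0, 0, 0, 0.
c_7 = Σ_k C(7,k)·g_1(k)·g_2(7−k) = 35·16·6 + 21·32·6 + 7·64·3 + 1·128·1 = 3360 + 4032 + 1344 + 128 = 8864.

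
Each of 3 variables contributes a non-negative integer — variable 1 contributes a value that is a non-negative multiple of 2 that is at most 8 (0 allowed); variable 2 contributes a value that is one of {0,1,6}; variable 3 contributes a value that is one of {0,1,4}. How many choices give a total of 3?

2

The generating function for the choices is (1 + q^2 + q^4 + q^6 + q^8)·(1 + q + q^6)·(1 + q + q^4); the count is [q^3].
(1 + q^2 + q^4 + q^6 + q^8) has coefficients 1,0,1,0 for degrees 0…3.
(1 + q + q^6) has coefficients 1,1,0,0 for degrees 0…3.
Finally multiplying by (1 + q + q^4), the product of all factors after the first has coefficients 1,2,1,0 for degrees 0…3.
[q^3] = 1·0 + 1·2 = 2.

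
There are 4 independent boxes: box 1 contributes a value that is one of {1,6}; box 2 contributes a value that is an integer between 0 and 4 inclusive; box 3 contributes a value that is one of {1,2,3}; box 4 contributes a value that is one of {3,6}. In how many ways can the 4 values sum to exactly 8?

The generating function for the choices is (t + t⁶)·(1 + t + t² + t³ + t⁴)·(t + t² + t³)·(t³ + t⁶); the count is [t⁸].
(t + t⁶) has coefficients 0,1,0,0,0,0,1 for degrees 0…6.
(1 + t + t² + t³ + t⁴) has coefficients 1,1,1,1,1,0,0,0,0 for degrees 0…8.
Multiplying by (t + t² + t³) gives running coefficients 0,1,2,3,3,3,2,1,0 for degrees 0…8.
Finally multiplying by (t³ + t⁶), the product of all factors after the first has coefficients 0,0,0,0,1,2,3,4,5 for degrees 0…8.
[t⁸] = 1·4 + 1·0 = 4.

4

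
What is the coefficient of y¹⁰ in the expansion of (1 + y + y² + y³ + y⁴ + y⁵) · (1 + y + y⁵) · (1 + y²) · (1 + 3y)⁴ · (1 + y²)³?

7713

(1 + y + y² + y³ + y⁴ + y⁵) has coefficients 1,1,1,1,1,1 for degrees 0…5.
(1 + y + y⁵) has coefficients 1,1,0,0,0,1,0,0,0,0,0 for degrees 0…10.
Multiplying by (1 + y²) gives running coefficients 1,1,1,1,0,1,0,1,0,0,0 for degrees 0…10.
Multiplying by (1 + 3y)⁴ gives running coefficients 1,13,67,175,255,244,201,136,120,135,108 for degrees 0…10.
Finally multiplying by (1 + y²)³, the product of all factors after the first has coefficients 1,13,70,214,459,808,1168,1406,1555,1450,1326 for degrees 0…10.
[y¹⁰] = 1·1326 + 1·1450 + 1·1555 + 1·1406 + 1·1168 + 1·808 = 7713.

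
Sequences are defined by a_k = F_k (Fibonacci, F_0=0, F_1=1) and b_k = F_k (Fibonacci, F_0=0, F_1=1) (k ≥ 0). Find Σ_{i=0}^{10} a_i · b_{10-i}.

235

Write out a_i and b_{10-i} for i = 0,…,10 and sum the products.
Σ = 0·55 + 1·34 + 1·21 + 2·13 + 3·8 + 5·5 + 8·3 + 13·2 + 21·1 + 34·1 + 55·0 = 235.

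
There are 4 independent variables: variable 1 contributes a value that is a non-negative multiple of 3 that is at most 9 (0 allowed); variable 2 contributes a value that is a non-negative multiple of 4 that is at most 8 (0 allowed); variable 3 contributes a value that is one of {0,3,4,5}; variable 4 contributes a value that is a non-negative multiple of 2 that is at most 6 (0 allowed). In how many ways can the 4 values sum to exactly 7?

The generating function for the choices is (1 + y³ + y⁶ + y⁹)·(1 + y⁴ + y⁸)·(1 + y³ + y⁴ + y⁵)·(1 + y² + y⁴ + y⁶); the count is [y⁷].
(1 + y³ + y⁶ + y⁹) has coefficients 1,0,0,1,0,0,1,0 for degrees 0…7.
(1 + y⁴ + y⁸) has coefficients 1,0,0,0,1,0,0,0 for degrees 0…7.
Multiplying by (1 + y³ + y⁴ + y⁵) gives running coefficients 1,0,0,1,2,1,0,1 for degrees 0…7.
Finally multiplying by (1 + y² + y⁴ + y⁶), the product of all factors after the first has coefficients 1,0,1,1,3,2,3,3 for degrees 0…7.
[y⁷] = 1·3 + 1·3 + 1·0 = 6.

6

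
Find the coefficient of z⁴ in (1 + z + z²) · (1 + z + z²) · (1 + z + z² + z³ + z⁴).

(1 + z + z²) has coefficients 1,1,1 for degrees 0…2.
(1 + z + z²) has coefficients 1,1,1,0,0 for degrees 0…4.
Finally multiplying by (1 + z + z² + z³ + z⁴), the product of all factors after the first has coefficients 1,2,3,3,3 for degrees 0…4.
[z⁴] = 1·3 + 1·3 + 1·3 = 9.

9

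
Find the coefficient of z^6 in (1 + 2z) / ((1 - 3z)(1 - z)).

Partial fractions give a closed form: a_n = (5/2)·3^n + (-3/2)·1^n.
At n = 6: a_6 = 1821.

1821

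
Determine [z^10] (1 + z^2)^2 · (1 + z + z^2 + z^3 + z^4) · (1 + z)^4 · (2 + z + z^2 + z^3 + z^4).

(1 + z^2)^2 has coefficients 1,0,2,0,1 for degrees 0…4.
(1 + z + z^2 + z^3 + z^4) has coefficients 1,1,1,1,1,0,0,0,0,0,0 for degrees 0…10.
Multiplying by (1 + z)^4 gives running coefficients 1,5,11,15,16,15,11,5,1,0,0 for degrees 0…10.
Finally multiplying by (2 + z + z^2 + z^3 + z^4), the product of all factors after the first has coefficients 2,11,28,47,64,77,79,67,49,32,17 for degrees 0…10.
[z^10] = 1·17 + 2·49 + 1·79 = 194.

194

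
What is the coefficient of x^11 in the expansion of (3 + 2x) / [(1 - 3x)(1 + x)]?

Partial fractions give a closed form: a_n = (11/4)·3^n + (1/4)·(-1)^n.
At n = 11: a_11 = 487154.

487154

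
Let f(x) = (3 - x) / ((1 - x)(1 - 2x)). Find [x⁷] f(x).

The denominator gives the recurrence a_n = 3a_(n−1) − 2a_(n−2) for n ≥ 3; the numerator fixes a_0 = 3, a_1 = 8, a_2 = 18.
Iterating: 3, 8, 18, 38, 78, 158, 318, 638, so a_7 = 638.

638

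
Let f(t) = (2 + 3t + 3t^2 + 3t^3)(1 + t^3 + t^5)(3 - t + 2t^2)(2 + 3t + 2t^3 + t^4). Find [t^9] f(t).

120

(2 + 3t + 3t^2 + 3t^3) has coefficients 2,3,3,3 for degrees 0…3.
(1 + t^3 + t^5) has coefficients 1,0,0,1,0,1,0,0,0,0 for degrees 0…9.
Multiplying by (3 - t + 2t^2) gives running coefficients 3,-1,2,3,-1,5,-1,2,0,0 for degrees 0…9.
Finally multiplying by (2 + 3t + 2t^3 + t^4), the product of all factors after the first has coefficients 6,7,1,18,8,10,21,2,15,3 for degrees 0…9.
[t^9] = 2·3 + 3·15 + 3·2 + 3·21 = 120.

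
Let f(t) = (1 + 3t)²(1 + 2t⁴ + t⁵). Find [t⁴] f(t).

2

(1 + 3t)² has coefficients 1,6,9 for degrees 0…2.
(1 + 2t⁴ + t⁵) has coefficients 1,0,0,0,2 for degrees 0…4.
[t⁴] = 1·2 + 6·0 + 9·0 = 2.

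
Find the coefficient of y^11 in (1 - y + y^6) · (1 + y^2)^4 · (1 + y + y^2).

5

(1 - y + y^6) has coefficients 1,-1,0,0,0,0,1 for degrees 0…6.
(1 + y^2)^4 has coefficients 1,0,4,0,6,0,4,0,1,0,0,0 for degrees 0…11.
Finally multiplying by (1 + y + y^2), the product of all factors after the first has coefficients 1,1,5,4,10,6,10,4,5,1,1,0 for degrees 0…11.
[y^11] = 1·0 − 1·1 + 1·6 = 5.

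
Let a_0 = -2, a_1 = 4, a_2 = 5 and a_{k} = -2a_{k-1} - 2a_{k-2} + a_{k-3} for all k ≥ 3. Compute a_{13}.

The ordinary generating function has denominator 1 + 2x + 2x^2 - x^3.
Iterating the recurrence: a_0,…,a_{13} = -2, 4, 5, -20, 34, -23, -42, 164, -267, 164, 370, -1335, 2094, -1148.

-1148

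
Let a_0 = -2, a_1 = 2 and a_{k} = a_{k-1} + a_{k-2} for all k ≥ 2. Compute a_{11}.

The ordinary generating function has denominator 1 - x - x^2.
Iterating the recurrence: a_0,…,a_{11} = -2, 2, 0, 2, 2, 4, 6, 10, 16, 26, 42, 68.

68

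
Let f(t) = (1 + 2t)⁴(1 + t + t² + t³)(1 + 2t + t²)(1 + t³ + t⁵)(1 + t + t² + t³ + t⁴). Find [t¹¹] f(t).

2360

(1 + 2t)⁴ has coefficients 1,8,24,32,16 for degrees 0…4.
(1 + t + t² + t³) has coefficients 1,1,1,1,0,0,0,0,0,0,0,0 for degrees 0…11.
Multiplying by (1 + 2t + t²) gives running coefficients 1,3,4,4,3,1,0,0,0,0,0,0 for degrees 0…11.
Multiplying by (1 + t³ + t⁵) gives running coefficients 1,3,4,5,6,6,7,7,5,3,1,0 for degrees 0…11.
Finally multiplying by (1 + t + t² + t³ + t⁴), the product of all factors after the first has coefficients 1,4,8,13,19,24,28,31,31,28,23,16 for degrees 0…11.
[t¹¹] = 1·16 + 8·23 + 24·28 + 32·31 + 16·31 = 2360.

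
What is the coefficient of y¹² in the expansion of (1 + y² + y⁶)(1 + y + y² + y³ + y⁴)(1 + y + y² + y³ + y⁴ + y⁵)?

(1 + y² + y⁶) has coefficients 1,0,1,0,0,0,1 for degrees 0…6.
(1 + y + y² + y³ + y⁴) has coefficients 1,1,1,1,1,0,0,0,0,0,0,0,0 for degrees 0…12.
Finally multiplying by (1 + y + y² + y³ + y⁴ + y⁵), the product of all factors after the first has coefficients 1,2,3,4,5,5,4,3,2,1,0,0,0 for degrees 0…12.
[y¹²] = 1·0 + 1·0 + 1·4 = 4.

4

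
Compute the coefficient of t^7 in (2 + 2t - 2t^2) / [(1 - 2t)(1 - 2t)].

The denominator gives the recurrence a_n = 4a_(n−1) − 4a_(n−2) for n ≥ 3; the numerator fixes a_0 = 2, a_1 = 10, a_2 = 30.
Iterating: 2, 10, 30, 80, 200, 480, 1120, 2560, so a_7 = 2560.

2560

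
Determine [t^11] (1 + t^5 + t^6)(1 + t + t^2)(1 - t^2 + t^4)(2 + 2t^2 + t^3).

(1 + t^5 + t^6) has coefficients 1,0,0,0,0,1,1 for degrees 0…6.
(1 + t + t^2) has coefficients 1,1,1,0,0,0,0,0,0,0,0,0 for degrees 0…11.
Multiplying by (1 - t^2 + t^4) gives running coefficients 1,1,0,-1,0,1,1,0,0,0,0,0 for degrees 0…11.
Finally multiplying by (2 + 2t^2 + t^3), the product of all factors after the first has coefficients 2,2,2,1,1,0,1,2,3,1,0,0 for degrees 0…11.
[t^11] = 1·0 + 1·1 + 1·0 = 1.

1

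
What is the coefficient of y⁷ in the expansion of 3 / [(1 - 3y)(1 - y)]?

9840

The denominator gives the recurrence a_n = 4a_(n−1) − 3a_(n−2) for n ≥ 2; the numerator fixes a_0 = 3, a_1 = 12.
Iterating: 3, 12, 39, 120, 363, 1092, 3279, 9840, so a_7 = 9840.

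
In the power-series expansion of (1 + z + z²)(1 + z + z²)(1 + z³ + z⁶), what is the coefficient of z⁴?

3

(1 + z + z²) has coefficients 1,1,1 for degrees 0…2.
(1 + z + z²) has coefficients 1,1,1,0,0 for degrees 0…4.
Finally multiplying by (1 + z³ + z⁶), the product of all factors after the first has coefficients 1,1,1,1,1 for degrees 0…4.
[z⁴] = 1·1 + 1·1 + 1·1 = 3.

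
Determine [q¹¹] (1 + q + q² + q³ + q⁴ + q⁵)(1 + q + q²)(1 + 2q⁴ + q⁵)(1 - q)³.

(1 + q + q² + q³ + q⁴ + q⁵) has coefficients 1,1,1,1,1,1 for degrees 0…5.
(1 + q + q²) has coefficients 1,1,1,0,0,0,0,0,0,0,0,0 for degrees 0…11.
Multiplying by (1 + 2q⁴ + q⁵) gives running coefficients 1,1,1,0,2,3,3,1,0,0,0,0 for degrees 0…11.
Finally multiplying by (1 - q)³, the product of all factors after the first has coefficients 1,-2,1,-1,4,-4,0,-1,3,0,-1,0 for degrees 0…11.
[q¹¹] = 1·0 + 1·(-1) + 1·0 + 1·3 + 1·(-1) + 1·0 = 1.

1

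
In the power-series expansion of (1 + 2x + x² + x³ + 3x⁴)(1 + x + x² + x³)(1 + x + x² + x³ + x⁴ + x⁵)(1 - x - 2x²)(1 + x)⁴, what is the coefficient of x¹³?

(1 + 2x + x² + x³ + 3x⁴) has coefficients 1,2,1,1,3 for degrees 0…4.
(1 + x + x² + x³) has coefficients 1,1,1,1,0,0,0,0,0,0,0,0,0,0 for degrees 0…13.
Multiplying by (1 + x + x² + x³ + x⁴ + x⁵) gives running coefficients 1,2,3,4,4,4,3,2,1,0,0,0,0,0 for degrees 0…13.
Multiplying by (1 - x - 2x²) gives running coefficients 1,1,-1,-3,-6,-8,-9,-9,-7,-5,-2,0,0,0 for degrees 0…13.
Finally multiplying by (1 + x)⁴, the product of all factors after the first has coefficients 1,5,9,3,-19,-53,-90,-120,-135,-131,-109,-75,-39,-13 for degrees 0…13.
[x¹³] = 1·(-13) + 2·(-39) + 1·(-75) + 1·(-109) + 3·(-131) = -668.

-668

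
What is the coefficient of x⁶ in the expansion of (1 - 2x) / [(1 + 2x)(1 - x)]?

Partial fractions give a closed form: a_n = (4/3)·(-2)^n + (-1/3)·1^n.
At n = 6: a_6 = 85.

85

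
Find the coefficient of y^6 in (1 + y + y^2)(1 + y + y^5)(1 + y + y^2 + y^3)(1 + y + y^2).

12

(1 + y + y^2) has coefficients 1,1,1 for degrees 0…2.
(1 + y + y^5) has coefficients 1,1,0,0,0,1,0 for degrees 0…6.
Multiplying by (1 + y + y^2 + y^3) gives running coefficients 1,2,2,2,1,1,1 for degrees 0…6.
Finally multiplying by (1 + y + y^2), the product of all factors after the first has coefficients 1,3,5,6,5,4,3 for degrees 0…6.
[y^6] = 1·3 + 1·4 + 1·5 = 12.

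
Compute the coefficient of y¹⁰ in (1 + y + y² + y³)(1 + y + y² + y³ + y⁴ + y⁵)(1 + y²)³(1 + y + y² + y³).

91

(1 + y + y² + y³) has coefficients 1,1,1,1 for degrees 0…3.
(1 + y + y² + y³ + y⁴ + y⁵) has coefficients 1,1,1,1,1,1,0,0,0,0,0 for degrees 0…10.
Multiplying by (1 + y²)³ gives running coefficients 1,1,4,4,7,7,7,7,4,4,1 for degrees 0…10.
Finally multiplying by (1 + y + y² + y³), the product of all factors after the first has coefficients 1,2,6,10,16,22,25,28,25,22,16 for degrees 0…10.
[y¹⁰] = 1·16 + 1·22 + 1·25 + 1·28 = 91.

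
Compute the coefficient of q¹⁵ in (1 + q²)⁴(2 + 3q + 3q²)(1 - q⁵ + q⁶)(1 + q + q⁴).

3

(1 + q²)⁴ has coefficients 1,0,4,0,6,0,4,0,1 for degrees 0…8.
(2 + 3q + 3q²) has coefficients 2,3,3,0,0,0,0,0,0,0,0,0,0,0,0,0 for degrees 0…15.
Multiplying by (1 - q⁵ + q⁶) gives running coefficients 2,3,3,0,0,-2,-1,0,3,0,0,0,0,0,0,0 for degrees 0…15.
Finally multiplying by (1 + q + q⁴), the product of all factors after the first has coefficients 2,5,6,3,2,1,0,-1,3,1,-1,0,3,0,0,0 for degrees 0…15.
[q¹⁵] = 1·0 + 4·0 + 6·0 + 4·1 + 1·(-1) = 3.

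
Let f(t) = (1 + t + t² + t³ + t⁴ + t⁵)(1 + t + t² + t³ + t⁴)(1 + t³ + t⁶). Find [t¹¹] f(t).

7

(1 + t + t² + t³ + t⁴ + t⁵) has coefficients 1,1,1,1,1,1 for degrees 0…5.
(1 + t + t² + t³ + t⁴) has coefficients 1,1,1,1,1,0,0,0,0,0,0,0 for degrees 0…11.
Finally multiplying by (1 + t³ + t⁶), the product of all factors after the first has coefficients 1,1,1,2,2,1,2,2,1,1,1,0 for degrees 0…11.
[t¹¹] = 1·0 + 1·1 + 1·1 + 1·1 + 1·2 + 1·2 = 7.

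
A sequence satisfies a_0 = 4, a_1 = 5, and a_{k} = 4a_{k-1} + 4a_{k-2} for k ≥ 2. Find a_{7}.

The ordinary generating function has denominator 1 - 4t - 4t^2.
Iterating the recurrence: a_0,…,a_{7} = 4, 5, 36, 164, 800, 3856, 18624, 89920.

89920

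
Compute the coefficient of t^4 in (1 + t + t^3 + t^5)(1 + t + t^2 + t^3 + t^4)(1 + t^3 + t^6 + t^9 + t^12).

(1 + t + t^3 + t^5) has coefficients 1,1,0,1,0 for degrees 0…4.
(1 + t + t^2 + t^3 + t^4) has coefficients 1,1,1,1,1 for degrees 0…4.
Finally multiplying by (1 + t^3 + t^6 + t^9 + t^12), the product of all factors after the first has coefficients 1,1,1,2,2 for degrees 0…4.
[t^4] = 1·2 + 1·2 + 1·1 = 5.

5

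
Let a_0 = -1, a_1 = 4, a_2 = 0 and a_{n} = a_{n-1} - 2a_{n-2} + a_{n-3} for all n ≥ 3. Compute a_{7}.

The ordinary generating function has denominator 1 - t + 2t^2 - t^3.
Iterating the recurrence: a_0,…,a_{7} = -1, 4, 0, -9, -5, 13, 14, -17.

-17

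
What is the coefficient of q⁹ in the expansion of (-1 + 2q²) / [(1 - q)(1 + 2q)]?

171

The denominator gives the recurrence a_n = −a_(n−1) + 2a_(n−2) for n ≥ 3; the numerator fixes a_0 = -1, a_1 = 1, a_2 = -1.
Iterating: -1, 1, -1, 3, -5, 11, -21, 43, -85, 171, so a_9 = 171.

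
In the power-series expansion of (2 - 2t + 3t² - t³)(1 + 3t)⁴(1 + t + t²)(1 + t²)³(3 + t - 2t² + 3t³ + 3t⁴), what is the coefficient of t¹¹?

(2 - 2t + 3t² - t³) has coefficients 2,-2,3,-1 for degrees 0…3.
(1 + 3t)⁴ has coefficients 1,12,54,108,81,0,0,0,0,0,0,0 for degrees 0…11.
Multiplying by (1 + t + t²) gives running coefficients 1,13,67,174,243,189,81,0,0,0,0,0 for degrees 0…11.
Multiplying by (1 + t²)³ gives running coefficients 1,13,70,213,447,750,1012,1102,1039,741,486,189 for degrees 0…11.
Finally multiplying by (3 + t - 2t² + 3t³ + 3t⁴), the product of all factors after the first has coefficients 3,40,221,686,1456,2520,3741,4798,5786,6344,6463,5994 for degrees 0…11.
[t¹¹] = 2·5994 − 2·6463 + 3·6344 − 1·5786 = 12308.

12308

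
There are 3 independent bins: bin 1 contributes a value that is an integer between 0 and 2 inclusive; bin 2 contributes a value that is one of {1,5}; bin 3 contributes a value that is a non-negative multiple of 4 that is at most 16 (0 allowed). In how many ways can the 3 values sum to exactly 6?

2

The generating function for the choices is (1 + t + t^2)·(t + t^5)·(1 + t^4 + t^8 + t^12 + t^16); the count is [t^6].
(1 + t + t^2) has coefficients 1,1,1 for degrees 0…2.
(t + t^5) has coefficients 0,1,0,0,0,1,0 for degrees 0…6.
Finally multiplying by (1 + t^4 + t^8 + t^12 + t^16), the product of all factors after the first has coefficients 0,1,0,0,0,2,0 for degrees 0…6.
[t^6] = 1·0 + 1·2 + 1·0 = 2.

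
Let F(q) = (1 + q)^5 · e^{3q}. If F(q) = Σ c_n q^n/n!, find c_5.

The EGF product rule gives c_5 = Σ_{k_1+k_2=5} C(5; k_1,k_2) · ∏ g_i(k_i), where (1+q)^5 gives the falling factorial (5)_k; e^{3q} gives (3)^k.
g_1(k) for k = 0…5: 1, 5, 20, 60, 120, 120.
g_2(k) for k = 0…5: 1, 3, 9, 27, 81, 243.
c_5 = Σ_k C(5,k)·g_1(k)·g_2(5−k) = 1·1·243 + 5·5·81 + 10·20·27 + 10·60·9 + 5·120·3 + 1·120·1 = 243 + 2025 + 5400 + 5400 + 1800 + 120 = 14988.

14988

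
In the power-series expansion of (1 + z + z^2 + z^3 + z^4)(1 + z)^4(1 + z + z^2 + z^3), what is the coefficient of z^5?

57

(1 + z + z^2 + z^3 + z^4) has coefficients 1,1,1,1,1 for degrees 0…4.
(1 + z)^4 has coefficients 1,4,6,4,1,0 for degrees 0…5.
Finally multiplying by (1 + z + z^2 + z^3), the product of all factors after the first has coefficients 1,5,11,15,15,11 for degrees 0…5.
[z^5] = 1·11 + 1·15 + 1·15 + 1·11 + 1·5 = 57.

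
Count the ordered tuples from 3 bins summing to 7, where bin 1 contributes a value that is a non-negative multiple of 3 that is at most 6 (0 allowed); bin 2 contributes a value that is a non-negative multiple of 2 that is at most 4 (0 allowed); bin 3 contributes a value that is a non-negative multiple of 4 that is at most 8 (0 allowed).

2

The generating function for the choices is (1 + t³ + t⁶)·(1 + t² + t⁴)·(1 + t⁴ + t⁸); the count is [t⁷].
(1 + t³ + t⁶) has coefficients 1,0,0,1,0,0,1 for degrees 0…6.
(1 + t² + t⁴) has coefficients 1,0,1,0,1,0,0,0 for degrees 0…7.
Finally multiplying by (1 + t⁴ + t⁸), the product of all factors after the first has coefficients 1,0,1,0,2,0,1,0 for degrees 0…7.
[t⁷] = 1·0 + 1·2 + 1·0 = 2.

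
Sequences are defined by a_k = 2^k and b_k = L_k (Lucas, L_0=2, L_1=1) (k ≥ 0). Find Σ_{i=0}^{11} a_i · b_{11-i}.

11445

This is [x^11] in the product of the two ordinary generating functions.
Σ = 1·199 + 2·123 + 4·76 + 8·47 + 16·29 + 32·18 + 64·11 + 128·7 + 256·4 + 512·3 + 1024·1 + 2048·2 = 11445.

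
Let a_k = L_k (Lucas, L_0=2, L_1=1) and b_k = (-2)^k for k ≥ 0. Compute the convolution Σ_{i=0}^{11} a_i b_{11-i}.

Write out a_i and b_{11-i} for i = 0,…,11 and sum the products.
Σ = 2·(-2048) + 1·1024 + 3·(-512) + 4·256 + 7·(-128) + 11·64 + 18·(-32) + 29·16 + 47·(-8) + 76·4 + 123·(-2) + 199·1 = -4007.

-4007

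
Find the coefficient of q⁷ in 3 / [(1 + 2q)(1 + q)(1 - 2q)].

-255

Partial fractions give a closed form: a_n = (3)·(-2)^n + (-1)·(-1)^n + (1)·2^n.
At n = 7: a_7 = -255.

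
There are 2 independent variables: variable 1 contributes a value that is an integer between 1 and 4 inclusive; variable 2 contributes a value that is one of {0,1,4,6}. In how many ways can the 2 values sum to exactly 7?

The generating function for the choices is (x + x^2 + x^3 + x^4)·(1 + x + x^4 + x^6); the count is [x^7].
(x + x^2 + x^3 + x^4) has coefficients 0,1,1,1,1 for degrees 0…4.
(1 + x + x^4 + x^6) has coefficients 1,1,0,0,1,0,1,0 for degrees 0…7.
[x^7] = 1·1 + 1·0 + 1·1 + 1·0 = 2.

2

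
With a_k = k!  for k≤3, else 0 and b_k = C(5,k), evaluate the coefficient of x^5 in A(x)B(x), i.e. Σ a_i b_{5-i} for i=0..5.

The convolution is the t^5 coefficient of A(t)B(t).
Σ = 1·1 + 1·5 + 2·10 + 6·10 + 0·5 + 0·1 = 86.

86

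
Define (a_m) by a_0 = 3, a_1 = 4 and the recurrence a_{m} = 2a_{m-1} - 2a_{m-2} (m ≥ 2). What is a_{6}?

-8

The ordinary generating function has denominator 1 - 2t + 2t^2.
Iterating the recurrence: a_0,…,a_{6} = 3, 4, 2, -4, -12, -16, -8.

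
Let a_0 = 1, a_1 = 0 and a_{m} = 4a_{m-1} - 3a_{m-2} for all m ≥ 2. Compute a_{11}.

-88572

The ordinary generating function has denominator 1 - 4y + 3y^2.
Iterating the recurrence: a_0,…,a_{11} = 1, 0, -3, -12, -39, -120, -363, -1092, -3279, -9840, -29523, -88572.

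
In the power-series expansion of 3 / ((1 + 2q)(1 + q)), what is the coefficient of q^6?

381

Partial fractions give a closed form: a_n = (6)·(-2)^n + (-3)·(-1)^n.
At n = 6: a_6 = 381.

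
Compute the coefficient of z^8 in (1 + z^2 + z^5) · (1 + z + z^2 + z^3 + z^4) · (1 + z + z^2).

(1 + z^2 + z^5) has coefficients 1,0,1,0,0,1 for degrees 0…5.
(1 + z + z^2 + z^3 + z^4) has coefficients 1,1,1,1,1,0,0,0,0 for degrees 0…8.
Finally multiplying by (1 + z + z^2), the product of all factors after the first has coefficients 1,2,3,3,3,2,1,0,0 for degrees 0…8.
[z^8] = 1·0 + 1·1 + 1·3 = 4.

4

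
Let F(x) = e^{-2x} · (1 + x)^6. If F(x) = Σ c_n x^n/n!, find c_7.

-800

The EGF product rule gives c_7 = Σ_{k_1+k_2=7} C(7; k_1,k_2) · ∏ g_i(k_i), where e^{-2x} gives (-2)^k; (1+x)^6 gives the falling factorial (6)_k.
g_1(k) for k = 0…7: 1, -2, 4, -8, 16, -32, 64, -128.
g_2(k) for k = 0…7: 1, 6, 30, 120, 360, 720, 720, 0.
c_7 = Σ_k C(7,k)·g_1(k)·g_2(7−k) = 7·(-2)·720 + 21·4·720 + 35·(-8)·360 + 35·16·120 + 21·(-32)·30 + 7·64·6 + 1·(-128)·1 = −10080 + 60480 − 100800 + 67200 − 20160 + 2688 − 128 = -800.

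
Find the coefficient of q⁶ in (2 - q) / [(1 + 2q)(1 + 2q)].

1088

The denominator gives the recurrence a_n = −4a_(n−1) − 4a_(n−2) for n ≥ 2; the numerator fixes a_0 = 2, a_1 = -9.
Iterating: 2, -9, 28, -76, 192, -464, 1088, so a_6 = 1088.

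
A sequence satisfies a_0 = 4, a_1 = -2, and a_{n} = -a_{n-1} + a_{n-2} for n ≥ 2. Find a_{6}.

The ordinary generating function has denominator 1 + q - q^2.
Iterating the recurrence: a_0,…,a_{6} = 4, -2, 6, -8, 14, -22, 36.

36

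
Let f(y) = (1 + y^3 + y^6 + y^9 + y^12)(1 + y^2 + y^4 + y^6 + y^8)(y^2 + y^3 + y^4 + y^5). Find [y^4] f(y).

2

(1 + y^3 + y^6 + y^9 + y^12) has coefficients 1,0,0,1,0 for degrees 0…4.
(1 + y^2 + y^4 + y^6 + y^8) has coefficients 1,0,1,0,1 for degrees 0…4.
Finally multiplying by (y^2 + y^3 + y^4 + y^5), the product of all factors after the first has coefficients 0,0,1,1,2 for degrees 0…4.
[y^4] = 1·2 + 1·0 = 2.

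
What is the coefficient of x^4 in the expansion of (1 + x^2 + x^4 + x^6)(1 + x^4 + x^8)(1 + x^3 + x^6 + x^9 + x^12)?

2

(1 + x^2 + x^4 + x^6) has coefficients 1,0,1,0,1 for degrees 0…4.
(1 + x^4 + x^8) has coefficients 1,0,0,0,1 for degrees 0…4.
Finally multiplying by (1 + x^3 + x^6 + x^9 + x^12), the product of all factors after the first has coefficients 1,0,0,1,1 for degrees 0…4.
[x^4] = 1·1 + 1·0 + 1·1 = 2.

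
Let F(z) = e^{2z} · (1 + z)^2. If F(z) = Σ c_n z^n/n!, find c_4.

128

The EGF product rule gives c_4 = Σ_{k_1+k_2=4} C(4; k_1,k_2) · ∏ g_i(k_i), where e^{2z} gives (2)^k; (1+z)^2 gives the falling factorial (2)_k.
g_1(k) for k = 0…4: 1, 2, 4, 8, 16.
g_2(k) for k = 0…4: 1, 2, 2, 0, 0.
c_4 = Σ_k C(4,k)·g_1(k)·g_2(4−k) = 6·4·2 + 4·8·2 + 1·16·1 = 48 + 64 + 16 = 128.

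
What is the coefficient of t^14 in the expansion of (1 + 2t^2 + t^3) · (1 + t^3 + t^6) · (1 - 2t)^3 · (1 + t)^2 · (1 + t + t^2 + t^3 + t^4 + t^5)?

-42

(1 + 2t^2 + t^3) has coefficients 1,0,2,1 for degrees 0…3.
(1 + t^3 + t^6) has coefficients 1,0,0,1,0,0,1,0,0,0,0,0,0,0,0 for degrees 0…14.
Multiplying by (1 - 2t)^3 gives running coefficients 1,-6,12,-7,-6,12,-7,-6,12,-8,0,0,0,0,0 for degrees 0…14.
Multiplying by (1 + t)^2 gives running coefficients 1,-4,1,11,-8,-7,11,-8,-7,10,-4,-8,0,0,0 for degrees 0…14.
Finally multiplying by (1 + t + t^2 + t^3 + t^4 + t^5), the product of all factors after the first has coefficients 1,-3,-2,9,1,-6,4,0,-8,-9,-5,-6,-17,-9,-2 for degrees 0…14.
[t^14] = 1·(-2) + 2·(-17) + 1·(-6) = -42.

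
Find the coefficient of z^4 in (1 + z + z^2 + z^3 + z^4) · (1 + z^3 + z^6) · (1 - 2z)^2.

-2

(1 + z + z^2 + z^3 + z^4) has coefficients 1,1,1,1,1 for degrees 0…4.
(1 + z^3 + z^6) has coefficients 1,0,0,1,0 for degrees 0…4.
Finally multiplying by (1 - 2z)^2, the product of all factors after the first has coefficients 1,-4,4,1,-4 for degrees 0…4.
[z^4] = 1·(-4) + 1·1 + 1·4 + 1·(-4) + 1·1 = -2.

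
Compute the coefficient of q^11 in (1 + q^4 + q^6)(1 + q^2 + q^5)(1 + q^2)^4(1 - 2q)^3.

(1 + q^4 + q^6) has coefficients 1,0,0,0,1,0,1 for degrees 0…6.
(1 + q^2 + q^5) has coefficients 1,0,1,0,0,1,0,0,0,0,0,0 for degrees 0…11.
Multiplying by (1 + q^2)^4 gives running coefficients 1,0,5,0,10,1,10,4,5,6,1,4 for degrees 0…11.
Finally multiplying by (1 - 2q)^3, the product of all factors after the first has coefficients 1,-6,17,-38,70,-99,124,-124,93,-56,-7,30 for degrees 0…11.
[q^11] = 1·30 + 1·(-124) + 1·(-99) = -193.

-193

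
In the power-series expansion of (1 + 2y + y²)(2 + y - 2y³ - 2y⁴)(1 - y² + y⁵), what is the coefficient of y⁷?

10

(1 + 2y + y²) has coefficients 1,2,1 for degrees 0…2.
(2 + y - 2y³ - 2y⁴) has coefficients 2,1,0,-2,-2,0,0,0 for degrees 0…7.
Finally multiplying by (1 - y² + y⁵), the product of all factors after the first has coefficients 2,1,-2,-3,-2,4,3,0 for degrees 0…7.
[y⁷] = 1·0 + 2·3 + 1·4 = 10.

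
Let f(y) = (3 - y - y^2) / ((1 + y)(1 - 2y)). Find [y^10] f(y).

1537

The denominator gives the recurrence a_n = a_(n−1) + 2a_(n−2) for n ≥ 3; the numerator fixes a_0 = 3, a_1 = 2, a_2 = 7.
Iterating: 3, 2, 7, 11, 25, 47, 97, 191, 385, 767, 1537, so a_10 = 1537.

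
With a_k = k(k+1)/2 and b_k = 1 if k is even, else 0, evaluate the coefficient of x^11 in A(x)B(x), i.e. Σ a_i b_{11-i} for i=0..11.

161

Write out a_i and b_{11-i} for i = 0,…,11 and sum the products.
Σ = 0·0 + 1·1 + 3·0 + 6·1 + 10·0 + 15·1 + 21·0 + 28·1 + 36·0 + 45·1 + 55·0 + 66·1 = 161.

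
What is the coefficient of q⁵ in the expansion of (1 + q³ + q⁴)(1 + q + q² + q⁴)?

(1 + q³ + q⁴) has coefficients 1,0,0,1,1 for degrees 0…4.
(1 + q + q² + q⁴) has coefficients 1,1,1,0,1,0 for degrees 0…5.
[q⁵] = 1·0 + 1·1 + 1·1 = 2.

2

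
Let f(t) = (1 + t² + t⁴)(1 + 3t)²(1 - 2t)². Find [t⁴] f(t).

26

(1 + t² + t⁴) has coefficients 1,0,1,0,1 for degrees 0…4.
(1 + 3t)² has coefficients 1,6,9,0,0 for degrees 0…4.
Finally multiplying by (1 - 2t)², the product of all factors after the first has coefficients 1,2,-11,-12,36 for degrees 0…4.
[t⁴] = 1·36 + 1·(-11) + 1·1 = 26.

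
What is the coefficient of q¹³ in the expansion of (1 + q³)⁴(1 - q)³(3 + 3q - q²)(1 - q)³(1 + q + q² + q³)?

-116

(1 + q³)⁴ has coefficients 1,0,0,4,0,0,6,0,0,4,0,0,1 for degrees 0…12.
(1 - q)³ has coefficients 1,-3,3,-1,0,0,0,0,0,0,0,0,0,0 for degrees 0…13.
Multiplying by (3 + 3q - q²) gives running coefficients 3,-6,-1,9,-6,1,0,0,0,0,0,0,0,0 for degrees 0…13.
Multiplying by (1 - q)³ gives running coefficients 3,-15,26,-9,-30,47,-30,9,-1,0,0,0,0,0 for degrees 0…13.
Finally multiplying by (1 + q + q² + q³), the product of all factors after the first has coefficients 3,-12,14,5,-28,34,-22,-4,25,-22,8,-1,0,0 for degrees 0…13.
[q¹³] = 1·0 + 4·8 + 6·(-4) + 4·(-28) + 1·(-12) = -116.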